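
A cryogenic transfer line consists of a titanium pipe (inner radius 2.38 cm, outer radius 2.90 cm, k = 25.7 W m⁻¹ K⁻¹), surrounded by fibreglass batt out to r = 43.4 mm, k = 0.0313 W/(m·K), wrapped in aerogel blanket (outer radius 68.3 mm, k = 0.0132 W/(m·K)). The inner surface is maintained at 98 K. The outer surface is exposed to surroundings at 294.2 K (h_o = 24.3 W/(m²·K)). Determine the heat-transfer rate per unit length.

Q' = 25.8 W/m

Treat each layer as a resistance in series:
  R'_titanium = ln(0.0290/0.0238)/(2πk) = 0.1976/(2π·25.7) = 0.001224 m·K/W
  R'_fibreglass batt = ln(0.0434/0.0290)/(2πk) = 0.4032/(2π·0.0313) = 2.050 m·K/W
  R'_aerogel blanket = ln(0.0683/0.0434)/(2πk) = 0.4535/(2π·0.0132) = 5.467 m·K/W
  R'_conv,out = 1/(2πr h) = 1/(2π·0.0683·24.3) = 0.09589 m·K/W
ΣR = 0.001224 + 2.050 + 5.467 + 0.09589 = 7.614 m·K/W
Q' = ΔT/ΣR = (98 K − 294.2 K)/7.614 = -25.8 W/m
(Negative Q' ⇒ heat flows inward; heat gain = 25.8 W/m.)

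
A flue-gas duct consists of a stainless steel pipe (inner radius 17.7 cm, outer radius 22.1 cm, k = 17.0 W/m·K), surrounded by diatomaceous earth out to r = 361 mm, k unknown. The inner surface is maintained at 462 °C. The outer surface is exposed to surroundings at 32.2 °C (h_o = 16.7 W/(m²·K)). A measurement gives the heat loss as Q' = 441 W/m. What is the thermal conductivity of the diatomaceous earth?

ΣR = ΔT/Q' = |462 − 32.2|/441 = 0.9746 m·K/W
Known resistances:
  R'_stainless steel = ln(0.221/0.177)/(2πk) = 0.2220/(2π·17.0) = 0.002078 m·K/W
  R'_conv,out = 1/(2πr h) = 1/(2π·0.361·16.7) = 0.02640 m·K/W
R_diatomaceous earth = ΣR − ΣR_known = 0.9746 − 0.02848 = 0.9461 m·K/W
ln(r₂/r₁)/(2πk) = 0.9461 ⇒ k = 0.4907/(2π·0.9461) = 0.0825 W/m·K

k = 0.0825 W/m·K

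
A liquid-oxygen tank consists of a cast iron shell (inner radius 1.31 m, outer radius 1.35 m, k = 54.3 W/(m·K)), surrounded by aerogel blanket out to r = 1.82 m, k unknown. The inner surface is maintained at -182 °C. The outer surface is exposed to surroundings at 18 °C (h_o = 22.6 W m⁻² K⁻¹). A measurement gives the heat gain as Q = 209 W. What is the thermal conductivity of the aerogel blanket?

ΣR = ΔT/Q = |-182 − 18|/209 = 0.9569 K/W
Known resistances:
  R_cast iron = (1/1.31 − 1/1.35)/(4πk) = 0.02262/(4π·54.3) = 3.315×10^-5 K/W
  R_conv,out = 1/(4πr²h) = 1/(4π·1.82²·22.6) = 0.001063 K/W
R_aerogel blanket = ΣR − ΣR_known = 0.9569 − 0.001096 = 0.9558 K/W
(1/r₁−1/r₂)/(4πk) = 0.9558 ⇒ k = 0.1913/(4π·0.9558) = 0.0159 W/m·K

k = 0.0159 W/m·K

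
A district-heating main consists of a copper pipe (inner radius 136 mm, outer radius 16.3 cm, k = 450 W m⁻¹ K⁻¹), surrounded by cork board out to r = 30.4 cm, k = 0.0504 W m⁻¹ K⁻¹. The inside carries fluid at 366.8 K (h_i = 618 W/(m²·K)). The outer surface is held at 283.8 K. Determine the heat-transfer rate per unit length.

Treat each layer as a resistance in series:
  R'_conv,in = 1/(2πr h) = 1/(2π·0.136·618) = 0.001894 m·K/W
  R'_copper = ln(0.163/0.136)/(2πk) = 0.1811/(2π·450) = 6.405×10^-5 m·K/W
  R'_cork board = ln(0.304/0.163)/(2πk) = 0.6233/(2π·0.0504) = 1.968 m·K/W
ΣR = 0.001894 + 6.405×10^-5 + 1.968 = 1.970 m·K/W
Q' = ΔT/ΣR = (366.8 K − 283.8 K)/1.970 = 42.1 W/m

Q' = 42.1 W/m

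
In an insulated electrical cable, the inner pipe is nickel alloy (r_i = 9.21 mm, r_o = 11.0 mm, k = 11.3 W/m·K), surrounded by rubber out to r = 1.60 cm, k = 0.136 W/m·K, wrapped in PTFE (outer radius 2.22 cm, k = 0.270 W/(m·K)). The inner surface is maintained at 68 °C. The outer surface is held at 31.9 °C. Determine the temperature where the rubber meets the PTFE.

T = 42.9 °C

Resistance network (inner→outer):
  R'_nickel alloy = ln(0.0110/0.00921)/(2πk) = 0.1776/(2π·11.3) = 0.002501 m·K/W
  R'_rubber = ln(0.0160/0.0110)/(2πk) = 0.3747/(2π·0.136) = 0.4385 m·K/W
  R'_PTFE = ln(0.0222/0.0160)/(2πk) = 0.3275/(2π·0.270) = 0.1931 m·K/W
ΣR = 0.002501 + 0.4385 + 0.1931 = 0.6341 m·K/W
Q' = ΔT/ΣR = (68 °C − 31.9 °C)/0.6341 = 56.93 W/m
From the inner boundary to the rubber/PTFE interface, ΣR_partial = 0.4410 m·K/W.
T_interface = T_in − Q'·ΣR_partial = 68 °C − (56.93)(0.4410) = 42.9 °C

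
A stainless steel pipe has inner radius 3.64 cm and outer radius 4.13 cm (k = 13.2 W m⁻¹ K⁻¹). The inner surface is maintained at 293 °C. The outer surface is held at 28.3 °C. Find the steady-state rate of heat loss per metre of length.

Q' = 2πk·ΔT/ln(r₂/r₁) = 2π × 13.2 × 264.7 / ln(0.0413/0.0364) = 1.74×10^5 W/m

Q' = 174 kW/m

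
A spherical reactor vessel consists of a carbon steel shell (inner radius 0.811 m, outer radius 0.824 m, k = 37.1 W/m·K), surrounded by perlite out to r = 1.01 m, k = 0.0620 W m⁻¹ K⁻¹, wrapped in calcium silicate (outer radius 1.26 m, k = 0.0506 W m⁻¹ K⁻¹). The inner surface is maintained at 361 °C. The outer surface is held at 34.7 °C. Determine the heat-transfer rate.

Treat each layer as a resistance in series:
  R_carbon steel = (1/0.811 − 1/0.824)/(4πk) = 0.01945/(4π·37.1) = 4.173×10^-5 K/W
  R_perlite = (1/0.824 − 1/1.01)/(4πk) = 0.2235/(4π·0.0620) = 0.2869 K/W
  R_calcium silicate = (1/1.01 − 1/1.26)/(4πk) = 0.1964/(4π·0.0506) = 0.3089 K/W
ΣR = 4.173×10^-5 + 0.2869 + 0.3089 = 0.5958 K/W
Q = ΔT/ΣR = (361 °C − 34.7 °C)/0.5958 = 548 W

Q = 548 W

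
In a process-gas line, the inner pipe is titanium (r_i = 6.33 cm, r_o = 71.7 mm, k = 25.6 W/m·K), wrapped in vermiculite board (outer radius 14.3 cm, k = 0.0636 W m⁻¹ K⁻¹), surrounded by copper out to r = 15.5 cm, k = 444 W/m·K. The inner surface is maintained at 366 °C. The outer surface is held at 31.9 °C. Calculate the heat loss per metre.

Series thermal resistances, inner to outer:
  R'_titanium = ln(0.0717/0.0633)/(2πk) = 0.1246/(2π·25.6) = 7.747×10^-4 m·K/W
  R'_vermiculite board = ln(0.143/0.0717)/(2πk) = 0.6904/(2π·0.0636) = 1.728 m·K/W
  R'_copper = ln(0.155/0.143)/(2πk) = 0.08058/(2π·444) = 2.888×10^-5 m·K/W
ΣR = 7.747×10^-4 + 1.728 + 2.888×10^-5 = 1.729 m·K/W
Q' = ΔT/ΣR = (366 °C − 31.9 °C)/1.729 = 193 W/m

Q' = 193 W/m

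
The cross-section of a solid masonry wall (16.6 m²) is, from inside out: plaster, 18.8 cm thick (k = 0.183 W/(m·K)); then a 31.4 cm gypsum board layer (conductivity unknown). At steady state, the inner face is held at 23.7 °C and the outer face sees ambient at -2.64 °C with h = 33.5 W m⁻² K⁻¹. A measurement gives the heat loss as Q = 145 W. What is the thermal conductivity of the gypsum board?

k = 0.160 W/m·K

ΣR = ΔT/Q = |23.7 − -2.64|/145 = 0.1817 K/W
Known resistances:
  R_plaster = L/(kA) = 0.188/(0.183·16.6) = 0.06189 K/W
  R_conv,out = 1/(hA) = 1/(33.5·16.6) = 0.001798 K/W
R_gypsum board = ΣR − ΣR_known = 0.1817 − 0.06369 = 0.1180 K/W
L/(kA) = 0.1180 ⇒ k = 0.314/(0.1180·16.6) = 0.160 W/m·K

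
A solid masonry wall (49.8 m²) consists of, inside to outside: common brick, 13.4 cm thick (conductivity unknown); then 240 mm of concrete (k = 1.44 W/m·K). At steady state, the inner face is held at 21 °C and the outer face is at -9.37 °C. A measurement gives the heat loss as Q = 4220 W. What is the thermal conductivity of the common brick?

ΣR = ΔT/Q = |21 − -9.37|/4220 = 0.007197 K/W
Known resistances:
  R_concrete = L/(kA) = 0.240/(1.44·49.8) = 0.003347 K/W
R_common brick = ΣR − ΣR_known = 0.007197 − 0.003347 = 0.003850 K/W
L/(kA) = 0.003850 ⇒ k = 0.134/(0.003850·49.8) = 0.699 W/m·K

k = 0.699 W/m·K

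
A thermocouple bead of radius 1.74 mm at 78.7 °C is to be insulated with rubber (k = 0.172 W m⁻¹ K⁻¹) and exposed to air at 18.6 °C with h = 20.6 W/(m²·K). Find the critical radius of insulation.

For a sphere, r_cr = 2k_ins/h = 2·0.172/20.6 = 0.0167 m = 1.67 cm

r_cr = 1.67 cm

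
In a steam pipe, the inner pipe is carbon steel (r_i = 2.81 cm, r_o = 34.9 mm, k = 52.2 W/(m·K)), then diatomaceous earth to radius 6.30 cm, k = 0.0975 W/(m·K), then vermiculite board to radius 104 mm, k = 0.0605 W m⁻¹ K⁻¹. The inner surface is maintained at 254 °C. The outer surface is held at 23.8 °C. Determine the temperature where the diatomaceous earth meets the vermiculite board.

Treat each layer as a resistance in series:
  R'_carbon steel = ln(0.0349/0.0281)/(2πk) = 0.2167/(2π·52.2) = 6.608×10^-4 m·K/W
  R'_diatomaceous earth = ln(0.0630/0.0349)/(2πk) = 0.5906/(2π·0.0975) = 0.9641 m·K/W
  R'_vermiculite board = ln(0.104/0.0630)/(2πk) = 0.5013/(2π·0.0605) = 1.319 m·K/W
ΣR = 6.608×10^-4 + 0.9641 + 1.319 = 2.284 m·K/W
Q' = ΔT/ΣR = (254 °C − 23.8 °C)/2.284 = 100.8 W/m
From the inner boundary to the diatomaceous earth/vermiculite board interface, ΣR_partial = 0.9648 m·K/W.
T_interface = T_in − Q'·ΣR_partial = 254 °C − (100.8)(0.9648) = 157 °C

T = 157 °C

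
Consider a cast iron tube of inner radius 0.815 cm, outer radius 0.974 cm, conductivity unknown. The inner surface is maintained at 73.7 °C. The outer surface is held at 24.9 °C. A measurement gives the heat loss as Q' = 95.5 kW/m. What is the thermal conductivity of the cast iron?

ΣR = ΔT/Q' = |73.7 − 24.9|/95500 = 5.110×10^-4 m·K/W
ln(r₂/r₁)/(2πk) = 5.110×10^-4 ⇒ k = 0.1782/(2π·5.110×10^-4) = 55.5 W/m·K

k = 55.5 W/m·K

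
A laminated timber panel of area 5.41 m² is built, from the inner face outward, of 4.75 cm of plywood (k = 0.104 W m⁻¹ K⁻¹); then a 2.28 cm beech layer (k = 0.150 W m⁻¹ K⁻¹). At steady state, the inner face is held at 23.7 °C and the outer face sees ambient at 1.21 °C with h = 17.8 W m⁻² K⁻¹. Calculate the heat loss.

Resistance network (inner→outer):
  R_plywood = L/(kA) = 0.0475/(0.104·5.41) = 0.08442 K/W
  R_beech = L/(kA) = 0.0228/(0.150·5.41) = 0.02810 K/W
  R_conv,out = 1/(hA) = 1/(17.8·5.41) = 0.01038 K/W
ΣR = 0.08442 + 0.02810 + 0.01038 = 0.1229 K/W
Q = ΔT/ΣR = (23.7 °C − 1.21 °C)/0.1229 = 183 W

Q = 183 W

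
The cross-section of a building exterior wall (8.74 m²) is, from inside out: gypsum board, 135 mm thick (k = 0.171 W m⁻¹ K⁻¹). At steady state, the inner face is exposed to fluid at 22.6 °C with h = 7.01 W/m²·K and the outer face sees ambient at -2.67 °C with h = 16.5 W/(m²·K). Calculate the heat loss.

Q = 222 W

Resistance network (inner→outer):
  R_conv,in = 1/(hA) = 1/(7.01·8.74) = 0.01632 K/W
  R_gypsum board = L/(kA) = 0.135/(0.171·8.74) = 0.09033 K/W
  R_conv,out = 1/(hA) = 1/(16.5·8.74) = 0.006934 K/W
ΣR = 0.01632 + 0.09033 + 0.006934 = 0.1136 K/W
Q = ΔT/ΣR = (22.6 °C − -2.67 °C)/0.1136 = 222 W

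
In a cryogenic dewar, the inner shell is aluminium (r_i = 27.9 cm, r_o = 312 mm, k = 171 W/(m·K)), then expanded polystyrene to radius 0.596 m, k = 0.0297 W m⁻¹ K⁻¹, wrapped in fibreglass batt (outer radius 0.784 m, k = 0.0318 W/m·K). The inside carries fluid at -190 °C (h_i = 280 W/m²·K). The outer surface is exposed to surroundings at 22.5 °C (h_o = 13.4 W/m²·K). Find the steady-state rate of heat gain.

Q = 41.6 W

Treat each layer as a resistance in series:
  R_conv,in = 1/(4πr²h) = 1/(4π·0.279²·280) = 0.003651 K/W
  R_aluminium = (1/0.279 − 1/0.312)/(4πk) = 0.3791/(4π·171) = 1.764×10^-4 K/W
  R_expanded polystyrene = (1/0.312 − 1/0.596)/(4πk) = 1.527/(4π·0.0297) = 4.092 K/W
  R_fibreglass batt = (1/0.596 − 1/0.784)/(4πk) = 0.4023/(4π·0.0318) = 1.007 K/W
  R_conv,out = 1/(4πr²h) = 1/(4π·0.784²·13.4) = 0.009662 K/W
ΣR = 0.003651 + 1.764×10^-4 + 4.092 + 1.007 + 0.009662 = 5.112 K/W
Q = ΔT/ΣR = (-190 °C − 22.5 °C)/5.112 = -41.6 W
(Negative Q ⇒ heat flows inward; heat gain = 41.6 W.)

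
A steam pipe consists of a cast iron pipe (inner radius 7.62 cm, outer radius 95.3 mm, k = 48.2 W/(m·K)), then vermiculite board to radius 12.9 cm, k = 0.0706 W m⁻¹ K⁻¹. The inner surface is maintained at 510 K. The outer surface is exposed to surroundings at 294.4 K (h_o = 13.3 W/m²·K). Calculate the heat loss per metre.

Resistance network (inner→outer):
  R'_cast iron = ln(0.0953/0.0762)/(2πk) = 0.2237/(2π·48.2) = 7.385×10^-4 m·K/W
  R'_vermiculite board = ln(0.129/0.0953)/(2πk) = 0.3028/(2π·0.0706) = 0.6826 m·K/W
  R'_conv,out = 1/(2πr h) = 1/(2π·0.129·13.3) = 0.09276 m·K/W
ΣR = 7.385×10^-4 + 0.6826 + 0.09276 = 0.7761 m·K/W
Q' = ΔT/ΣR = (510 K − 294.4 K)/0.7761 = 278 W/m

Q' = 278 W/m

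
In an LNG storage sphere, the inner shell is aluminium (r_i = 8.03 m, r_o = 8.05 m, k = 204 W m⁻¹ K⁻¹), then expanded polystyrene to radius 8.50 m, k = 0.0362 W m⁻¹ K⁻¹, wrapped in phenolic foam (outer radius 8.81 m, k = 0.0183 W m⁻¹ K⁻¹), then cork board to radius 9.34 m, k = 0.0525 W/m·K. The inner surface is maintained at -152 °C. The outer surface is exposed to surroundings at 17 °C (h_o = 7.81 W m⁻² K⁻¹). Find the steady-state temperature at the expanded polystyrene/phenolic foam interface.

Treat each layer as a resistance in series:
  R_aluminium = (1/8.03 − 1/8.05)/(4πk) = 3.094×10^-4/(4π·204) = 1.207×10^-7 K/W
  R_expanded polystyrene = (1/8.05 − 1/8.50)/(4πk) = 0.006577/(4π·0.0362) = 0.01446 K/W
  R_phenolic foam = (1/8.50 − 1/8.81)/(4πk) = 0.004140/(4π·0.0183) = 0.01800 K/W
  R_cork board = (1/8.81 − 1/9.34)/(4πk) = 0.006441/(4π·0.0525) = 0.009763 K/W
  R_conv,out = 1/(4πr²h) = 1/(4π·9.34²·7.81) = 1.168×10^-4 K/W
ΣR = 1.207×10^-7 + 0.01446 + 0.01800 + 0.009763 + 1.168×10^-4 = 0.04234 K/W
Q = ΔT/ΣR = (-152 °C − 17 °C)/0.04234 = -3991 W
From the inner boundary to the expanded polystyrene/phenolic foam interface, ΣR_partial = 0.01446 K/W.
T_interface = T_in − Q·ΣR_partial = -152 °C − (-3991)(0.01446) = -94.3 °C

T = -94.3 °C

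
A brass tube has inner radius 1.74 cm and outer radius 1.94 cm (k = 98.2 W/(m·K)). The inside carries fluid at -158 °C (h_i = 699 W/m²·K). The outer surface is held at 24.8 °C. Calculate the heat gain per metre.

Q' = 13800 W/m

Resistance network (inner→outer):
  R'_conv,in = 1/(2πr h) = 1/(2π·0.0174·699) = 0.01309 m·K/W
  R'_brass = ln(0.0194/0.0174)/(2πk) = 0.1088/(2π·98.2) = 1.763×10^-4 m·K/W
ΣR = 0.01309 + 1.763×10^-4 = 0.01327 m·K/W
Q' = ΔT/ΣR = (-158 °C − 24.8 °C)/0.01327 = -13800 W/m
(Negative Q' ⇒ heat flows inward; heat gain = 13800 W/m.)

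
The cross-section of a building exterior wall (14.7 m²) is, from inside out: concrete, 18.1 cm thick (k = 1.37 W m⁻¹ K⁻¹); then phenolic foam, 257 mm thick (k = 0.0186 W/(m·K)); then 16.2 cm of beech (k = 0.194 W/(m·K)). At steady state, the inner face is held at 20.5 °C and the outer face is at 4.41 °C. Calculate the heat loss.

Q = 16.0 W

Resistance network (inner→outer):
  R_concrete = L/(kA) = 0.181/(1.37·14.7) = 0.008988 K/W
  R_phenolic foam = L/(kA) = 0.257/(0.0186·14.7) = 0.9399 K/W
  R_beech = L/(kA) = 0.162/(0.194·14.7) = 0.05681 K/W
ΣR = 0.008988 + 0.9399 + 0.05681 = 1.006 K/W
Q = ΔT/ΣR = (20.5 °C − 4.41 °C)/1.006 = 16.0 W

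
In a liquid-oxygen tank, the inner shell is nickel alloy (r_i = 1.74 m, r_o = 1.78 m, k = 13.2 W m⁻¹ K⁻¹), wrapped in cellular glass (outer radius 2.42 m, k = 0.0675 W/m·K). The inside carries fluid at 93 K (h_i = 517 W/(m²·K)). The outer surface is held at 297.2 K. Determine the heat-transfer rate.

Q = 1160 W

Treat each layer as a resistance in series:
  R_conv,in = 1/(4πr²h) = 1/(4π·1.74²·517) = 5.084×10^-5 K/W
  R_nickel alloy = (1/1.74 − 1/1.78)/(4πk) = 0.01291/(4π·13.2) = 7.786×10^-5 K/W
  R_cellular glass = (1/1.78 − 1/2.42)/(4πk) = 0.1486/(4π·0.0675) = 0.1752 K/W
ΣR = 5.084×10^-5 + 7.786×10^-5 + 0.1752 = 0.1753 K/W
Q = ΔT/ΣR = (93 K − 297.2 K)/0.1753 = -1160 W
(Negative Q ⇒ heat flows inward; heat gain = 1160 W.)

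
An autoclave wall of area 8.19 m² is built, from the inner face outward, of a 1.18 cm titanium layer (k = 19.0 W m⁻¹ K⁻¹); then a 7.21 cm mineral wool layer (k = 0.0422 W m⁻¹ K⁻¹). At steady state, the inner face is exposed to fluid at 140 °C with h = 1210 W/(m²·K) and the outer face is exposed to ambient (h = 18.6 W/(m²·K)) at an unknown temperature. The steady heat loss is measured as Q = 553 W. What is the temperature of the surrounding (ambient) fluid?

T_out = 20.9 °C

Series resistances:
  R_conv,in = 1/(hA) = 1/(1210·8.19) = 1.009×10^-4 K/W
  R_titanium = L/(kA) = 0.0118/(19.0·8.19) = 7.583×10^-5 K/W
  R_mineral wool = L/(kA) = 0.0721/(0.0422·8.19) = 0.2086 K/W
  R_conv,out = 1/(hA) = 1/(18.6·8.19) = 0.006565 K/W
ΣR = 0.2154 K/W
ΔT = Q·ΣR = 553 × 0.2154 = 119.1 K
Heat flows outward, so T_out = T_in − ΔT = 140 − 119.1 = 20.9 °C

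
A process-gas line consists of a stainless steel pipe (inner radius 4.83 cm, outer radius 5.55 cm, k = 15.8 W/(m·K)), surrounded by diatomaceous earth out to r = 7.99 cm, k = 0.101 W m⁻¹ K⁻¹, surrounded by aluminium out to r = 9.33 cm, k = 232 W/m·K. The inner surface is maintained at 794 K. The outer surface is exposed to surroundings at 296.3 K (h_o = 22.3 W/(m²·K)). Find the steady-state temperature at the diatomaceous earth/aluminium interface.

Treat each layer as a resistance in series:
  R'_stainless steel = ln(0.0555/0.0483)/(2πk) = 0.1390/(2π·15.8) = 0.001400 m·K/W
  R'_diatomaceous earth = ln(0.0799/0.0555)/(2πk) = 0.3644/(2π·0.101) = 0.5742 m·K/W
  R'_aluminium = ln(0.0933/0.0799)/(2πk) = 0.1550/(2π·232) = 1.064×10^-4 m·K/W
  R'_conv,out = 1/(2πr h) = 1/(2π·0.0933·22.3) = 0.07650 m·K/W
ΣR = 0.001400 + 0.5742 + 1.064×10^-4 + 0.07650 = 0.6522 m·K/W
Q' = ΔT/ΣR = (794 K − 296.3 K)/0.6522 = 763.1 W/m
From the inner boundary to the diatomaceous earth/aluminium interface, ΣR_partial = 0.5756 m·K/W.
T_interface = T_in − Q'·ΣR_partial = 794 K − (763.1)(0.5756) = 354.8 K

T = 354.8 K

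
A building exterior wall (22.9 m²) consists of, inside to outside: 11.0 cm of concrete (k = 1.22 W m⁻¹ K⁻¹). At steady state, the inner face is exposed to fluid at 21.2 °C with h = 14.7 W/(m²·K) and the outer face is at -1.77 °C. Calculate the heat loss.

Q = 3.33 kW

Treat each layer as a resistance in series:
  R_conv,in = 1/(hA) = 1/(14.7·22.9) = 0.002971 K/W
  R_concrete = L/(kA) = 0.110/(1.22·22.9) = 0.003937 K/W
ΣR = 0.002971 + 0.003937 = 0.006908 K/W
Q = ΔT/ΣR = (21.2 °C − -1.77 °C)/0.006908 = 3330 W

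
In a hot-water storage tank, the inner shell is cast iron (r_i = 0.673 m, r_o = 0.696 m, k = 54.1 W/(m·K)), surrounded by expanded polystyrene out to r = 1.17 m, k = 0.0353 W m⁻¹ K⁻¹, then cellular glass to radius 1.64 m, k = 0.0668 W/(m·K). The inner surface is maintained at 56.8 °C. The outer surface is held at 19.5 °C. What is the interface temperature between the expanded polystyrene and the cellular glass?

T = 26.3 °C

Resistance network (inner→outer):
  R_cast iron = (1/0.673 − 1/0.696)/(4πk) = 0.04910/(4π·54.1) = 7.223×10^-5 K/W
  R_expanded polystyrene = (1/0.696 − 1/1.17)/(4πk) = 0.5821/(4π·0.0353) = 1.312 K/W
  R_cellular glass = (1/1.17 − 1/1.64)/(4πk) = 0.2449/(4π·0.0668) = 0.2918 K/W
ΣR = 7.223×10^-5 + 1.312 + 0.2918 = 1.604 K/W
Q = ΔT/ΣR = (56.8 °C − 19.5 °C)/1.604 = 23.25 W
From the inner boundary to the expanded polystyrene/cellular glass interface, ΣR_partial = 1.312 K/W.
T_interface = T_in − Q·ΣR_partial = 56.8 °C − (23.25)(1.312) = 26.3 °C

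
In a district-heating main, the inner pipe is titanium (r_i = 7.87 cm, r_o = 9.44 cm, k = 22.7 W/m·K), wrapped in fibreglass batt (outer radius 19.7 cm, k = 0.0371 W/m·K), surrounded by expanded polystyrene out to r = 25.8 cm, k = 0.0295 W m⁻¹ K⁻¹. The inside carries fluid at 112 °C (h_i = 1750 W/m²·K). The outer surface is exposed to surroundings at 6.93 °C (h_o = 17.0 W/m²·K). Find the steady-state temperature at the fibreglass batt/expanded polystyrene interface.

T = 40.6 °C

Series thermal resistances, inner to outer:
  R'_conv,in = 1/(2πr h) = 1/(2π·0.0787·1750) = 0.001156 m·K/W
  R'_titanium = ln(0.0944/0.0787)/(2πk) = 0.1819/(2π·22.7) = 0.001275 m·K/W
  R'_fibreglass batt = ln(0.197/0.0944)/(2πk) = 0.7357/(2π·0.0371) = 3.156 m·K/W
  R'_expanded polystyrene = ln(0.258/0.197)/(2πk) = 0.2698/(2π·0.0295) = 1.455 m·K/W
  R'_conv,out = 1/(2πr h) = 1/(2π·0.258·17.0) = 0.03629 m·K/W
ΣR = 0.001156 + 0.001275 + 3.156 + 1.455 + 0.03629 = 4.650 m·K/W
Q' = ΔT/ΣR = (112 °C − 6.93 °C)/4.650 = 22.60 W/m
From the inner boundary to the fibreglass batt/expanded polystyrene interface, ΣR_partial = 3.158 m·K/W.
T_interface = T_in − Q'·ΣR_partial = 112 °C − (22.60)(3.158) = 40.6 °C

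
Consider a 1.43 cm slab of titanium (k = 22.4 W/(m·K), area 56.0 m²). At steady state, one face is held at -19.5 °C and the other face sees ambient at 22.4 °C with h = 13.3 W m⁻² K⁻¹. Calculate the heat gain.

Series thermal resistances, inner to outer:
  R_titanium = L/(kA) = 0.0143/(22.4·56.0) = 1.140×10^-5 K/W
  R_conv,out = 1/(hA) = 1/(13.3·56.0) = 0.001343 K/W
ΣR = 1.140×10^-5 + 0.001343 = 0.001354 K/W
Q = ΔT/ΣR = (-19.5 °C − 22.4 °C)/0.001354 = -30900 W
(Negative Q ⇒ heat flows inward; heat gain = 30900 W.)

Q = 30.9 kW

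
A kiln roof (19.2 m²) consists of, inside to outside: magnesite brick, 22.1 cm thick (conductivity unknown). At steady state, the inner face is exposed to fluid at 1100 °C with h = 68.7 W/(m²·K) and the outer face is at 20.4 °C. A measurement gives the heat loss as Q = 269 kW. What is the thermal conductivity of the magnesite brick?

k = 3.54 W/m·K

ΣR = ΔT/Q = |1100 − 20.4|/2.69×10^5 = 0.004013 K/W
Known resistances:
  R_conv,in = 1/(hA) = 1/(68.7·19.2) = 7.581×10^-4 K/W
R_magnesite brick = ΣR − ΣR_known = 0.004013 − 7.581×10^-4 = 0.003255 K/W
L/(kA) = 0.003255 ⇒ k = 0.221/(0.003255·19.2) = 3.54 W/m·K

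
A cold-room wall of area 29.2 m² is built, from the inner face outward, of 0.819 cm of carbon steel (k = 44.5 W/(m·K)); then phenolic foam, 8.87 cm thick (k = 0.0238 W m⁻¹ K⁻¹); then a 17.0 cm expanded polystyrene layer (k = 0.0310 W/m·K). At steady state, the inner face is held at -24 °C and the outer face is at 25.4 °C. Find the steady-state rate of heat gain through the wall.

Series thermal resistances, inner to outer:
  R_carbon steel = L/(kA) = 0.00819/(44.5·29.2) = 6.303×10^-6 K/W
  R_phenolic foam = L/(kA) = 0.0887/(0.0238·29.2) = 0.1276 K/W
  R_expanded polystyrene = L/(kA) = 0.170/(0.0310·29.2) = 0.1878 K/W
ΣR = 6.303×10^-6 + 0.1276 + 0.1878 = 0.3154 K/W
Q = ΔT/ΣR = (-24 °C − 25.4 °C)/0.3154 = -157 W
(Negative Q ⇒ heat flows inward; heat gain = 157 W.)

Q = 157 W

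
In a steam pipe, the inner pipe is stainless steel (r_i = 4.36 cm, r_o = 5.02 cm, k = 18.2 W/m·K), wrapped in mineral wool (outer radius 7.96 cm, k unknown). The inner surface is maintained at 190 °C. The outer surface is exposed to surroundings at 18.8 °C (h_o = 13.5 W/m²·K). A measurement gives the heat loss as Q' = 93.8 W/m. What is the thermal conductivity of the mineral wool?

k = 0.0438 W/m·K

ΣR = ΔT/Q' = |190 − 18.8|/93.8 = 1.825 m·K/W
Known resistances:
  R'_stainless steel = ln(0.0502/0.0436)/(2πk) = 0.1410/(2π·18.2) = 0.001233 m·K/W
  R'_conv,out = 1/(2πr h) = 1/(2π·0.0796·13.5) = 0.1481 m·K/W
R_mineral wool = ΣR − ΣR_known = 1.825 − 0.1493 = 1.676 m·K/W
ln(r₂/r₁)/(2πk) = 1.676 ⇒ k = 0.4610/(2π·1.676) = 0.0438 W/m·K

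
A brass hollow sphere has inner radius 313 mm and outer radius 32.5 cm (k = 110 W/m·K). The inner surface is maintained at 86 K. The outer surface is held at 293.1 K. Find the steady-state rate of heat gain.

Q = 2430 kW

Q = 4πk·ΔT/(1/r₁ − 1/r₂) = 4π × 110 × 207.1 / (1/0.313 − 1/0.325) = 2.43×10^6 W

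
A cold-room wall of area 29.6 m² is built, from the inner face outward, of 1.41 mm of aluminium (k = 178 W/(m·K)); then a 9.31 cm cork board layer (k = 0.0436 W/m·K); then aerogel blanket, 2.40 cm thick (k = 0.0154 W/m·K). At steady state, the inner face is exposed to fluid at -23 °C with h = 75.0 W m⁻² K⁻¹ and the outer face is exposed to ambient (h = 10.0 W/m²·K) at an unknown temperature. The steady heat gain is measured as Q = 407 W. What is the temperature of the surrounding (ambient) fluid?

T_out = 29.3 °C

Sum the resistances:
  R_conv,in = 1/(hA) = 1/(75.0·29.6) = 4.505×10^-4 K/W
  R_aluminium = L/(kA) = 0.00141/(178·29.6) = 2.676×10^-7 K/W
  R_cork board = L/(kA) = 0.0931/(0.0436·29.6) = 0.07214 K/W
  R_aerogel blanket = L/(kA) = 0.0240/(0.0154·29.6) = 0.05265 K/W
  R_conv,out = 1/(hA) = 1/(10.0·29.6) = 0.003378 K/W
ΣR = 0.1286 K/W
ΔT = Q·ΣR = 407 × 0.1286 = 52.34 K
Heat flows inward, so T_out = T_in + ΔT = -23 + 52.34 = 29.3 °C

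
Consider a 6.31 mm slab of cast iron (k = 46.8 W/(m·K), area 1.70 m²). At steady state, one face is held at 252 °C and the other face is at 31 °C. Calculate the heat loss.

Q = 2790 kW

Q = kA·ΔT/L = 46.8 × 1.70 × |252 °C − 31 °C| / 0.00631 = 2.79×10^6 W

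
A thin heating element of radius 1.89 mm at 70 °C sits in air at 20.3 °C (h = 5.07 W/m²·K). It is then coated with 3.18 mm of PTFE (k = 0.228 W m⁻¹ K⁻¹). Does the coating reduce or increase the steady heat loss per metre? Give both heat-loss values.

increases: 2.99 → 7.22 W/m

Critical radius for a cylinder: r_cr = k/h = 0.0450 m = 4.50 cm.
Outer radius after coating: r₂ = 0.00189 + 0.00318 = 0.00507 m.
Since r₁ < r_cr and r₂ ≤ r_cr, the coating moves toward the maximum at r_cr — heat loss rises.
Bare: R = 1/(2πr₁h) = 16.61 m·K/W; Q = 49.7/16.61 = 2.99 W/m.
Coated: R = R_cond + R_conv = 6.880 m·K/W; Q = 49.7/6.880 = 7.22 W/m.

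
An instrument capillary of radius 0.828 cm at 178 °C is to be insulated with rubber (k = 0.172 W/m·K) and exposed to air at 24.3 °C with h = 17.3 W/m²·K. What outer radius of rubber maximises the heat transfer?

For a cylinder, r_cr = k_ins/h = 0.172/17.3 = 0.00994 m = 0.994 cm

r_cr = 0.994 cm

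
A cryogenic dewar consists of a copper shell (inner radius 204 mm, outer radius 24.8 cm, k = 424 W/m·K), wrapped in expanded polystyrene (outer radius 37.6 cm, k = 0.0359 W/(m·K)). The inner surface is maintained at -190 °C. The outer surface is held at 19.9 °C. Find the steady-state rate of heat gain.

Treat each layer as a resistance in series:
  R_copper = (1/0.204 − 1/0.248)/(4πk) = 0.8697/(4π·424) = 1.632×10^-4 K/W
  R_expanded polystyrene = (1/0.248 − 1/0.376)/(4πk) = 1.373/(4π·0.0359) = 3.043 K/W
ΣR = 1.632×10^-4 + 3.043 = 3.043 K/W
Q = ΔT/ΣR = (-190 °C − 19.9 °C)/3.043 = -69.0 W
(Negative Q ⇒ heat flows inward; heat gain = 69.0 W.)

Q = 69.0 W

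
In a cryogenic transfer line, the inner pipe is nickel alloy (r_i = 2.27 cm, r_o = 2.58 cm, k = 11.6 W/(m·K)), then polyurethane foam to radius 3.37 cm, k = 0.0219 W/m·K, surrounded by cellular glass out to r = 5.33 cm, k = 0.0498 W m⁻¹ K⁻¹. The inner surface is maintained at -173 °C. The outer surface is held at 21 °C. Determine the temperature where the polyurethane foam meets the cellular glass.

T = -62.4 °C

Resistance network (inner→outer):
  R'_nickel alloy = ln(0.0258/0.0227)/(2πk) = 0.1280/(2π·11.6) = 0.001756 m·K/W
  R'_polyurethane foam = ln(0.0337/0.0258)/(2πk) = 0.2671/(2π·0.0219) = 1.941 m·K/W
  R'_cellular glass = ln(0.0533/0.0337)/(2πk) = 0.4584/(2π·0.0498) = 1.465 m·K/W
ΣR = 0.001756 + 1.941 + 1.465 = 3.408 m·K/W
Q' = ΔT/ΣR = (-173 °C − 21 °C)/3.408 = -56.92 W/m
From the inner boundary to the polyurethane foam/cellular glass interface, ΣR_partial = 1.943 m·K/W.
T_interface = T_in − Q'·ΣR_partial = -173 °C − (-56.92)(1.943) = -62.4 °C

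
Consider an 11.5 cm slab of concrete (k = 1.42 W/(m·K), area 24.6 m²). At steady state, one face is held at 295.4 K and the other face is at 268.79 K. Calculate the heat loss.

Q = 8.08 kW

Q = kA·ΔT/L = 1.42 × 24.6 × |295.4 K − 268.79 K| / 0.115 = 8080 W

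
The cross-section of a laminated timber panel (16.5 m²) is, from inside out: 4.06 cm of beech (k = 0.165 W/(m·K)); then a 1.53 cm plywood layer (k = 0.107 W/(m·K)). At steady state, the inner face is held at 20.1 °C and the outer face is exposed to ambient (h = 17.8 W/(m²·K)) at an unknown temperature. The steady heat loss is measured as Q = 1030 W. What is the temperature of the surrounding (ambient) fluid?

Series resistances:
  R_beech = L/(kA) = 0.0406/(0.165·16.5) = 0.01491 K/W
  R_plywood = L/(kA) = 0.0153/(0.107·16.5) = 0.008666 K/W
  R_conv,out = 1/(hA) = 1/(17.8·16.5) = 0.003405 K/W
ΣR = 0.02698 K/W
ΔT = Q·ΣR = 1030 × 0.02698 = 27.79 K
Heat flows outward, so T_out = T_in − ΔT = 20.1 − 27.79 = -7.69 °C

T_out = -7.69 °C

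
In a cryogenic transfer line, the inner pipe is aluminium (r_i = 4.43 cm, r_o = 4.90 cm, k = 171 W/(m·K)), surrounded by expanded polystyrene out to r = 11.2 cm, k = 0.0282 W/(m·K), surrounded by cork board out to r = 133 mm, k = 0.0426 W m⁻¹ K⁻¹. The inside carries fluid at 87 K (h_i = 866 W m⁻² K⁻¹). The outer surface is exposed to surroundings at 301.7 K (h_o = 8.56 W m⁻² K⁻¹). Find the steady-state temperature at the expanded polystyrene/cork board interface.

T = 270.9 K

Resistance network (inner→outer):
  R'_conv,in = 1/(2πr h) = 1/(2π·0.0443·866) = 0.004149 m·K/W
  R'_aluminium = ln(0.0490/0.0443)/(2πk) = 0.1008/(2π·171) = 9.385×10^-5 m·K/W
  R'_expanded polystyrene = ln(0.112/0.0490)/(2πk) = 0.8267/(2π·0.0282) = 4.666 m·K/W
  R'_cork board = ln(0.133/0.112)/(2πk) = 0.1719/(2π·0.0426) = 0.6420 m·K/W
  R'_conv,out = 1/(2πr h) = 1/(2π·0.133·8.56) = 0.1398 m·K/W
ΣR = 0.004149 + 9.385×10^-5 + 4.666 + 0.6420 + 0.1398 = 5.452 m·K/W
Q' = ΔT/ΣR = (87 K − 301.7 K)/5.452 = -39.38 W/m
From the inner boundary to the expanded polystyrene/cork board interface, ΣR_partial = 4.670 m·K/W.
T_interface = T_in − Q'·ΣR_partial = 87 K − (-39.38)(4.670) = 270.9 K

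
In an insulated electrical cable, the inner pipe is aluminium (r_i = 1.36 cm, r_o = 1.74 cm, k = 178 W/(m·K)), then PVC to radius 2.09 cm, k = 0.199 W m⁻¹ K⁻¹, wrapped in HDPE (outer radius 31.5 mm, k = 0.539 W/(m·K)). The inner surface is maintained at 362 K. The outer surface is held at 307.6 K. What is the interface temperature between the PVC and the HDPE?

Resistance network (inner→outer):
  R'_aluminium = ln(0.0174/0.0136)/(2πk) = 0.2464/(2π·178) = 2.203×10^-4 m·K/W
  R'_PVC = ln(0.0209/0.0174)/(2πk) = 0.1833/(2π·0.199) = 0.1466 m·K/W
  R'_HDPE = ln(0.0315/0.0209)/(2πk) = 0.4102/(2π·0.539) = 0.1211 m·K/W
ΣR = 2.203×10^-4 + 0.1466 + 0.1211 = 0.2679 m·K/W
Q' = ΔT/ΣR = (362 K − 307.6 K)/0.2679 = 203.1 W/m
From the inner boundary to the PVC/HDPE interface, ΣR_partial = 0.1468 m·K/W.
T_interface = T_in − Q'·ΣR_partial = 362 K − (203.1)(0.1468) = 332.2 K

T = 332.2 K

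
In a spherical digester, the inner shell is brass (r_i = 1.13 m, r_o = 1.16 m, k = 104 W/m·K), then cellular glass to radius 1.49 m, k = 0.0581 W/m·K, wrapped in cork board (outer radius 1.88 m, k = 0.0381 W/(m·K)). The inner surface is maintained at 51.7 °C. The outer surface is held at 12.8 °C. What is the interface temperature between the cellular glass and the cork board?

Resistance network (inner→outer):
  R_brass = (1/1.13 − 1/1.16)/(4πk) = 0.02289/(4π·104) = 1.751×10^-5 K/W
  R_cellular glass = (1/1.16 − 1/1.49)/(4πk) = 0.1909/(4π·0.0581) = 0.2615 K/W
  R_cork board = (1/1.49 − 1/1.88)/(4πk) = 0.1392/(4π·0.0381) = 0.2908 K/W
ΣR = 1.751×10^-5 + 0.2615 + 0.2908 = 0.5523 K/W
Q = ΔT/ΣR = (51.7 °C − 12.8 °C)/0.5523 = 70.43 W
From the inner boundary to the cellular glass/cork board interface, ΣR_partial = 0.2615 K/W.
T_interface = T_in − Q·ΣR_partial = 51.7 °C − (70.43)(0.2615) = 33.3 °C

T = 33.3 °C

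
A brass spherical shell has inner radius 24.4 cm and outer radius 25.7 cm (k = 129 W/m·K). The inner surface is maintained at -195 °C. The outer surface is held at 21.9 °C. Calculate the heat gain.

Q = 1.70×10^6 W

Q = 4πk·ΔT/(1/r₁ − 1/r₂) = 4π × 129 × 216.9 / (1/0.244 − 1/0.257) = 1.70×10^6 W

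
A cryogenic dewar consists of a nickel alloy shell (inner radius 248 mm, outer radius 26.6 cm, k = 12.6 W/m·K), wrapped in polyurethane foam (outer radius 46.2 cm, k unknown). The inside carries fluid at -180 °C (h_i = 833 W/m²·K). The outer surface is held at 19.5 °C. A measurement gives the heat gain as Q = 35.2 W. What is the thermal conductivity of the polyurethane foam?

k = 0.0224 W/m·K

ΣR = ΔT/Q = |-180 − 19.5|/35.2 = 5.668 K/W
Known resistances:
  R_conv,in = 1/(4πr²h) = 1/(4π·0.248²·833) = 0.001553 K/W
  R_nickel alloy = (1/0.248 − 1/0.266)/(4πk) = 0.2729/(4π·12.6) = 0.001723 K/W
R_polyurethane foam = ΣR − ΣR_known = 5.668 − 0.003276 = 5.665 K/W
(1/r₁−1/r₂)/(4πk) = 5.665 ⇒ k = 1.595/(4π·5.665) = 0.0224 W/m·K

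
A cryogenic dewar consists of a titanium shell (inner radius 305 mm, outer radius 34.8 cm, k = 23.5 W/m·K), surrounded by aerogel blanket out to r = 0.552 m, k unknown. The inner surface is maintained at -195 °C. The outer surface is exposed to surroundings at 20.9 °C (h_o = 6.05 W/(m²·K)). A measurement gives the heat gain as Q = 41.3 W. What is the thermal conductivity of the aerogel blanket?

ΣR = ΔT/Q = |-195 − 20.9|/41.3 = 5.228 K/W
Known resistances:
  R_titanium = (1/0.305 − 1/0.348)/(4πk) = 0.4051/(4π·23.5) = 0.001372 K/W
  R_conv,out = 1/(4πr²h) = 1/(4π·0.552²·6.05) = 0.04317 K/W
R_aerogel blanket = ΣR − ΣR_known = 5.228 − 0.04454 = 5.183 K/W
(1/r₁−1/r₂)/(4πk) = 5.183 ⇒ k = 1.062/(4π·5.183) = 0.0163 W/m·K

k = 0.0163 W/m·K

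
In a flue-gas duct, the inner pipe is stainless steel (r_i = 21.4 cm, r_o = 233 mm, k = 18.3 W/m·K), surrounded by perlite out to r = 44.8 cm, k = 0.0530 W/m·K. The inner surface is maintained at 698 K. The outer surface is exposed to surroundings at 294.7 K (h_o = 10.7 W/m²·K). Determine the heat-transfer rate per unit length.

Series thermal resistances, inner to outer:
  R'_stainless steel = ln(0.233/0.214)/(2πk) = 0.08506/(2π·18.3) = 7.398×10^-4 m·K/W
  R'_perlite = ln(0.448/0.233)/(2πk) = 0.6538/(2π·0.0530) = 1.963 m·K/W
  R'_conv,out = 1/(2πr h) = 1/(2π·0.448·10.7) = 0.03320 m·K/W
ΣR = 7.398×10^-4 + 1.963 + 0.03320 = 1.997 m·K/W
Q' = ΔT/ΣR = (698 K − 294.7 K)/1.997 = 202 W/m

Q' = 202 W/m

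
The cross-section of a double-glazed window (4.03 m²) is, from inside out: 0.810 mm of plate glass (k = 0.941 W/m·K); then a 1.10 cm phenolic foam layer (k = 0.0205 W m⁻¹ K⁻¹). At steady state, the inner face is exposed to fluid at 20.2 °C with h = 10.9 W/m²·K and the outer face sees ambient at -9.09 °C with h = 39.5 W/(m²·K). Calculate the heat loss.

Series thermal resistances, inner to outer:
  R_conv,in = 1/(hA) = 1/(10.9·4.03) = 0.02277 K/W
  R_plate glass = L/(kA) = 8.10×10^-4/(0.941·4.03) = 2.136×10^-4 K/W
  R_phenolic foam = L/(kA) = 0.0110/(0.0205·4.03) = 0.1331 K/W
  R_conv,out = 1/(hA) = 1/(39.5·4.03) = 0.006282 K/W
ΣR = 0.02277 + 2.136×10^-4 + 0.1331 + 0.006282 = 0.1624 K/W
Q = ΔT/ΣR = (20.2 °C − -9.09 °C)/0.1624 = 180 W

Q = 180 W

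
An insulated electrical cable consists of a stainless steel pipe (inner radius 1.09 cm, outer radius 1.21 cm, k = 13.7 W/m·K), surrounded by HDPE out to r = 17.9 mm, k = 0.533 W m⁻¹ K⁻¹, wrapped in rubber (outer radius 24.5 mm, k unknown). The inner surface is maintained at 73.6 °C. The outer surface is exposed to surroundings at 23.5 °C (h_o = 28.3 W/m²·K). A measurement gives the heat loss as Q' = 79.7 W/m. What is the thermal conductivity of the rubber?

ΣR = ΔT/Q' = |73.6 − 23.5|/79.7 = 0.6286 m·K/W
Known resistances:
  R'_stainless steel = ln(0.0121/0.0109)/(2πk) = 0.1044/(2π·13.7) = 0.001213 m·K/W
  R'_HDPE = ln(0.0179/0.0121)/(2πk) = 0.3916/(2π·0.533) = 0.1169 m·K/W
  R'_conv,out = 1/(2πr h) = 1/(2π·0.0245·28.3) = 0.2295 m·K/W
R_rubber = ΣR − ΣR_known = 0.6286 − 0.3476 = 0.2810 m·K/W
ln(r₂/r₁)/(2πk) = 0.2810 ⇒ k = 0.3139/(2π·0.2810) = 0.178 W/m·K

k = 0.178 W/m·K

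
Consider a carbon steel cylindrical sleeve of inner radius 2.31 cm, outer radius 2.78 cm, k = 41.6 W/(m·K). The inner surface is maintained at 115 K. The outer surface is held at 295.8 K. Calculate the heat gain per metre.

Q' = 2.55×10^5 W/m

Q' = 2πk·ΔT/ln(r₂/r₁) = 2π × 41.6 × 180.8 / ln(0.0278/0.0231) = 2.55×10^5 W/m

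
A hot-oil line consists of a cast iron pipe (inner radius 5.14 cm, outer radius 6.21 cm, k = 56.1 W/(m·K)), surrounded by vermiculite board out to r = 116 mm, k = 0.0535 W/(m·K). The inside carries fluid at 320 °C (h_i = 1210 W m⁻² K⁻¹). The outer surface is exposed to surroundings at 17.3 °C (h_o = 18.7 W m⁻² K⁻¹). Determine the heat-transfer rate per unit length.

Q' = 156 W/m

Treat each layer as a resistance in series:
  R'_conv,in = 1/(2πr h) = 1/(2π·0.0514·1210) = 0.002559 m·K/W
  R'_cast iron = ln(0.0621/0.0514)/(2πk) = 0.1891/(2π·56.1) = 5.365×10^-4 m·K/W
  R'_vermiculite board = ln(0.116/0.0621)/(2πk) = 0.6248/(2π·0.0535) = 1.859 m·K/W
  R'_conv,out = 1/(2πr h) = 1/(2π·0.116·18.7) = 0.07337 m·K/W
ΣR = 0.002559 + 5.365×10^-4 + 1.859 + 0.07337 = 1.935 m·K/W
Q' = ΔT/ΣR = (320 °C − 17.3 °C)/1.935 = 156 W/m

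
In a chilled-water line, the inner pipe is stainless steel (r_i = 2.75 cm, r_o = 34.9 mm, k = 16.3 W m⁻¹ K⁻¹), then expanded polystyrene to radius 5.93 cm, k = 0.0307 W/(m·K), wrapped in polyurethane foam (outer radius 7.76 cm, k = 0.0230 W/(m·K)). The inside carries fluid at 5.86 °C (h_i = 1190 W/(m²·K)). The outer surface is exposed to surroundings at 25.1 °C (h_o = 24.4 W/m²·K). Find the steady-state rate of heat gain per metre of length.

Q' = 4.09 W/m

Series thermal resistances, inner to outer:
  R'_conv,in = 1/(2πr h) = 1/(2π·0.0275·1190) = 0.004863 m·K/W
  R'_stainless steel = ln(0.0349/0.0275)/(2πk) = 0.2383/(2π·16.3) = 0.002327 m·K/W
  R'_expanded polystyrene = ln(0.0593/0.0349)/(2πk) = 0.5301/(2π·0.0307) = 2.748 m·K/W
  R'_polyurethane foam = ln(0.0776/0.0593)/(2πk) = 0.2690/(2π·0.0230) = 1.861 m·K/W
  R'_conv,out = 1/(2πr h) = 1/(2π·0.0776·24.4) = 0.08406 m·K/W
ΣR = 0.004863 + 0.002327 + 2.748 + 1.861 + 0.08406 = 4.700 m·K/W
Q' = ΔT/ΣR = (5.86 °C − 25.1 °C)/4.700 = -4.09 W/m
(Negative Q' ⇒ heat flows inward; heat gain = 4.09 W/m.)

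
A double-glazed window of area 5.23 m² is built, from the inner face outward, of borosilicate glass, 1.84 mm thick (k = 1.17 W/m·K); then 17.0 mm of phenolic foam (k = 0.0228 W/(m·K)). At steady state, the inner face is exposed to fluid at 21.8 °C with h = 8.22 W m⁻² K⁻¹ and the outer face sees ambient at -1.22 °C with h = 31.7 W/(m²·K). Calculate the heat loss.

Series thermal resistances, inner to outer:
  R_conv,in = 1/(hA) = 1/(8.22·5.23) = 0.02326 K/W
  R_borosilicate glass = L/(kA) = 0.00184/(1.17·5.23) = 3.007×10^-4 K/W
  R_phenolic foam = L/(kA) = 0.0170/(0.0228·5.23) = 0.1426 K/W
  R_conv,out = 1/(hA) = 1/(31.7·5.23) = 0.006032 K/W
ΣR = 0.02326 + 3.007×10^-4 + 0.1426 + 0.006032 = 0.1722 K/W
Q = ΔT/ΣR = (21.8 °C − -1.22 °C)/0.1722 = 134 W

Q = 134 W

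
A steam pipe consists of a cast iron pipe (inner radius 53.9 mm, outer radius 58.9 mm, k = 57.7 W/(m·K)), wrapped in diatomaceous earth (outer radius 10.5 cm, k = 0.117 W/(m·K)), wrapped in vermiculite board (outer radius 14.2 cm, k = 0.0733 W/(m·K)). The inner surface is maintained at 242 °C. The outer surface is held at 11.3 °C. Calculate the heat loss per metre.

Resistance network (inner→outer):
  R'_cast iron = ln(0.0589/0.0539)/(2πk) = 0.08871/(2π·57.7) = 2.447×10^-4 m·K/W
  R'_diatomaceous earth = ln(0.105/0.0589)/(2πk) = 0.5781/(2π·0.117) = 0.7864 m·K/W
  R'_vermiculite board = ln(0.142/0.105)/(2πk) = 0.3019/(2π·0.0733) = 0.6554 m·K/W
ΣR = 2.447×10^-4 + 0.7864 + 0.6554 = 1.442 m·K/W
Q' = ΔT/ΣR = (242 °C − 11.3 °C)/1.442 = 160 W/m

Q' = 160 W/m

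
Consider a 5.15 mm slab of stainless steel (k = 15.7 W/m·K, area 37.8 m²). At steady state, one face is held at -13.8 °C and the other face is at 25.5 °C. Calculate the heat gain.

Q = kA·ΔT/L = 15.7 × 37.8 × |-13.8 °C − 25.5 °C| / 0.00515 = 4.53×10^6 W

Q = 4.53×10^6 W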